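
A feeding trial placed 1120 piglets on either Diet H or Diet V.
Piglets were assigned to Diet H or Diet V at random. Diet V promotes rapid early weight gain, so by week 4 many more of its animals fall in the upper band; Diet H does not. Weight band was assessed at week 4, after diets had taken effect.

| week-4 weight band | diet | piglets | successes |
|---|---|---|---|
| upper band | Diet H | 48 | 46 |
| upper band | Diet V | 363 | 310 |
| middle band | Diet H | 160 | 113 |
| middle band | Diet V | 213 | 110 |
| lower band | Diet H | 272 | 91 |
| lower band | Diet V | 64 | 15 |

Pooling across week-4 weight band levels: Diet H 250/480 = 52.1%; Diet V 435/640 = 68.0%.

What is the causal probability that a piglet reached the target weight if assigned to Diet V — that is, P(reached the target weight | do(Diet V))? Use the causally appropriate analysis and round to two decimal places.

The distribution of week-4 weight band is itself part of what the diet does — it is an intermediate outcome. Holding it fixed would remove that part of the effect; the total effect is the pooled difference.
So P(outcome | do(Diet V)) is just the pooled rate for Diet V: 435/640 = 0.680.

0.68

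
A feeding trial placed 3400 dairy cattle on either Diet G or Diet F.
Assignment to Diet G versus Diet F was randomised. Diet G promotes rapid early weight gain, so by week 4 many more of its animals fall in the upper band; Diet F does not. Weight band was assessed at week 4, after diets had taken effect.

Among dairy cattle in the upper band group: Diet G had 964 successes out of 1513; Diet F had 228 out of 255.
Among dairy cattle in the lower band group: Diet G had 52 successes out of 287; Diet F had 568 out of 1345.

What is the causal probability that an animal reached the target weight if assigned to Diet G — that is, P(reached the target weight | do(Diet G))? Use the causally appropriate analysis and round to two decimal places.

Week-4 weight band lies on the pathway diet → week-4 weight band → outcome, so adjusting for it blocks the indirect effect. For the total causal effect of diet, use the unadjusted pooled rates.
So P(outcome | do(Diet G)) is just the pooled rate for Diet G: 1016/1800 = 0.564.

0.56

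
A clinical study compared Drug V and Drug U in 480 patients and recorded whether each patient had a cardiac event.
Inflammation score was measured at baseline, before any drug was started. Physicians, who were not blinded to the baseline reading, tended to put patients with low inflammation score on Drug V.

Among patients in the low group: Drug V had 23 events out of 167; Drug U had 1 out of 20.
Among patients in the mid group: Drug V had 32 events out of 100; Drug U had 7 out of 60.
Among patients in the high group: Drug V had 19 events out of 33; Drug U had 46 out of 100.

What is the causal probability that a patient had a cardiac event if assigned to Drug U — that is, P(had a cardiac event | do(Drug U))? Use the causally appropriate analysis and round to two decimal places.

Here inflammation score is a common cause — it drives both which drug a case falls under and the outcome. The crude comparison mixes populations; the stratum-specific rates are the causally relevant ones.
Standardising Drug U to the population inflammation score mix: 0.390·1/20 + 0.333·7/60 + 0.277·46/100 = 0.186.

0.19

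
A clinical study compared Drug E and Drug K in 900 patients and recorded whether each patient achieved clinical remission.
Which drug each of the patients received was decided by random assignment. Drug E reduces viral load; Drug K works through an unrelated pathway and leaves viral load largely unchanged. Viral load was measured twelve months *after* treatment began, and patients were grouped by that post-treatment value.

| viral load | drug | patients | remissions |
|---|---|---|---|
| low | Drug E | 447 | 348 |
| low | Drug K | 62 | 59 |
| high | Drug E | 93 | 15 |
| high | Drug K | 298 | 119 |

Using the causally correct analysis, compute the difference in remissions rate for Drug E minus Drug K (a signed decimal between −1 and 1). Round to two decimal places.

+0.18

Within every viral load level Drug K has the higher rate, yet pooled Drug E does — Simpson's reversal.
The distribution of viral load is itself part of what the drug does — it is an intermediate outcome. Holding it fixed would remove that part of the effect; the total effect is the pooled difference.
The causal difference is the pooled difference: 0.672 − 0.494 = +0.178.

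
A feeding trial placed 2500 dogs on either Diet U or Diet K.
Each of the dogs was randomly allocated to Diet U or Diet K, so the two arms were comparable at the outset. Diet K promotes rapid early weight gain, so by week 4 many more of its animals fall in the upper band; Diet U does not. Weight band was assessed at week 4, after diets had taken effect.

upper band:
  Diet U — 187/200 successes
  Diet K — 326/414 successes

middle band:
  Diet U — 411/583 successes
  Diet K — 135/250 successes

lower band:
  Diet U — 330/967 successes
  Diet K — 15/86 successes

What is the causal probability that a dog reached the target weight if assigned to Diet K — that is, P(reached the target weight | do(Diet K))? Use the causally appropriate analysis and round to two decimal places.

Week-4 weight band lies on the pathway diet → week-4 weight band → outcome, so adjusting for it blocks the indirect effect. For the total causal effect of diet, use the unadjusted pooled rates.
So P(outcome | do(Diet K)) is just the pooled rate for Diet K: 476/750 = 0.635.

0.63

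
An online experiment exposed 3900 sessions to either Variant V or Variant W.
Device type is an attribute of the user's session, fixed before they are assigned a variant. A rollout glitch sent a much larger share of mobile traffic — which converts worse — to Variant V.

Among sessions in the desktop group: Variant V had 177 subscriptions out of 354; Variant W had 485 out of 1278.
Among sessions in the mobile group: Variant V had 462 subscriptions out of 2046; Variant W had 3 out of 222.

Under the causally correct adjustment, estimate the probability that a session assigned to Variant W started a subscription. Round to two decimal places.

Nothing the variant does changes device type; the imbalance is an allocation artefact. With device type also predicting the outcome, the pooled figure is confounded, and the within-stratum comparison is the causal one.
Standardising Variant W to the population device type mix: 0.418·485/1278 + 0.582·3/222 = 0.167.

0.17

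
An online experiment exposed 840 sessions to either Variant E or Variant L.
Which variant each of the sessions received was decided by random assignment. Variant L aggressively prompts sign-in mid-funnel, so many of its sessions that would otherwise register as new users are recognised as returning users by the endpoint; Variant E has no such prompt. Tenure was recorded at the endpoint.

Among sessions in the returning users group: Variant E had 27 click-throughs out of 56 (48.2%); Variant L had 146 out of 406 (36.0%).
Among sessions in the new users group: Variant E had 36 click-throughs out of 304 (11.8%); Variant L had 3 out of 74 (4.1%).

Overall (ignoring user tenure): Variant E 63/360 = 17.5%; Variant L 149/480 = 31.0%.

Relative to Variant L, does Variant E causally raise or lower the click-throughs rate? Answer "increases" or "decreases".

User tenure here is a post-treatment variable shaped by the variant; conditioning on it would introduce bias rather than remove it. The overall comparison is the causal one.
Pooled: Variant E 17.5% vs Variant L 31.0%; Variant L is higher overall.

decreases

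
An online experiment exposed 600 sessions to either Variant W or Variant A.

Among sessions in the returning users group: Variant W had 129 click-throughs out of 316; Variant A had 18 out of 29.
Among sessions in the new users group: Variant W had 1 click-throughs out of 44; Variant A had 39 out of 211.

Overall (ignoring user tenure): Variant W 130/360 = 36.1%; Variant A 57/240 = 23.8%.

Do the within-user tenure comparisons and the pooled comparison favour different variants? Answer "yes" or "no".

yes

Within each user tenure level (returning users 40.8% vs 62.1%; new users 2.3% vs 18.5%), Variant A has the higher rate every time. Pooled: 36.1% vs 23.8% — Variant W has the higher rate overall. The two comparisons disagree.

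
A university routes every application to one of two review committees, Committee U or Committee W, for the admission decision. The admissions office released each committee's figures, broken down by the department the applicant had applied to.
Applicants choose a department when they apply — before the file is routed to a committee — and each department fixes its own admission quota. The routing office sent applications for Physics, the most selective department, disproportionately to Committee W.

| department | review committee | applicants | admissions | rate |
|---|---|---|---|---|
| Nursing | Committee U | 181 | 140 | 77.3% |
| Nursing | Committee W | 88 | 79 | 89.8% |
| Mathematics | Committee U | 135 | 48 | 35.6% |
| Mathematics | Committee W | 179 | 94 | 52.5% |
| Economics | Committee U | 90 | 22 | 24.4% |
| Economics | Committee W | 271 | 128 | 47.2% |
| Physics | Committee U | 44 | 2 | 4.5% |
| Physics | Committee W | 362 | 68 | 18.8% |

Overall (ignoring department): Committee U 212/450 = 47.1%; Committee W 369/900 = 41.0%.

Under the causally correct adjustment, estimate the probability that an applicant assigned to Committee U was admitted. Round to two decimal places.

The stratified and pooled comparisons disagree (Committee W wins within each department; Committee U wins overall), so the answer turns on the causal role of department.
Nothing the review committee does changes department; the imbalance is an allocation artefact. With department also predicting the outcome, the pooled figure is confounded, and the within-stratum comparison is the causal one.
Standardising Committee U to the population department mix: 0.199·140/181 + 0.233·48/135 + 0.267·22/90 + 0.301·2/44 = 0.316.

0.32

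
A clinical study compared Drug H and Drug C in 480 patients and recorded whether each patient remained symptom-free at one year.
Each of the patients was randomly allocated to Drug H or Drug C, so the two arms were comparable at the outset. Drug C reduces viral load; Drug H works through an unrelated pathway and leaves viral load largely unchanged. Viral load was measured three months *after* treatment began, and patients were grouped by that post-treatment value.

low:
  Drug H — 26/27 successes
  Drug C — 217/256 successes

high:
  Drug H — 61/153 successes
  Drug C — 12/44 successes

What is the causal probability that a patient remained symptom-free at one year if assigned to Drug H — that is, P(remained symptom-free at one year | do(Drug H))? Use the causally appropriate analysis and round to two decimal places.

0.48

Viral load is downstream of the drug. One should not condition on a consequence of treatment, so the overall rates are the right comparison.
So P(outcome | do(Drug H)) is just the pooled rate for Drug H: 87/180 = 0.483.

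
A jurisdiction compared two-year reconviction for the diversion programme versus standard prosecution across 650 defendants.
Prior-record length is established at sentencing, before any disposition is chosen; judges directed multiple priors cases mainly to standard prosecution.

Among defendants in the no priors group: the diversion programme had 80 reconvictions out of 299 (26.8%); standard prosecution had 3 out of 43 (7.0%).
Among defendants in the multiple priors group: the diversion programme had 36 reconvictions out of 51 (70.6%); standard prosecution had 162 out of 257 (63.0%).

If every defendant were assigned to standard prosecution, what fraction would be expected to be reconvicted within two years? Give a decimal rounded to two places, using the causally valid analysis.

0.34

Prior-record length satisfies the back-door criterion: it is not a descendant of the disposition, and it blocks the spurious path from disposition to outcome. Adjusting for it (i.e., using the within-prior-record length rates) gives the causal effect.
Standardising standard prosecution to the population prior-record length mix: 0.526·3/43 + 0.474·162/257 = 0.335.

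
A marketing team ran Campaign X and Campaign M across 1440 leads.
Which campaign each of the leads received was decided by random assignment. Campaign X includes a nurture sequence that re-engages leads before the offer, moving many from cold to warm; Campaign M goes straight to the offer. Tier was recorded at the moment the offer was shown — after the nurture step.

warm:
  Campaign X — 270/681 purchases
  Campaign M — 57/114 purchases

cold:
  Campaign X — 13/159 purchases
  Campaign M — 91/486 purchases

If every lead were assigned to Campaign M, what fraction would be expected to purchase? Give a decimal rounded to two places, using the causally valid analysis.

The stratified and pooled comparisons disagree (Campaign M wins within each engagement tier; Campaign X wins overall), so the answer turns on the causal role of engagement tier.
The distribution of engagement tier is itself part of what the campaign does — it is an intermediate outcome. Holding it fixed would remove that part of the effect; the total effect is the pooled difference.
So P(outcome | do(Campaign M)) is just the pooled rate for Campaign M: 148/600 = 0.247.

0.25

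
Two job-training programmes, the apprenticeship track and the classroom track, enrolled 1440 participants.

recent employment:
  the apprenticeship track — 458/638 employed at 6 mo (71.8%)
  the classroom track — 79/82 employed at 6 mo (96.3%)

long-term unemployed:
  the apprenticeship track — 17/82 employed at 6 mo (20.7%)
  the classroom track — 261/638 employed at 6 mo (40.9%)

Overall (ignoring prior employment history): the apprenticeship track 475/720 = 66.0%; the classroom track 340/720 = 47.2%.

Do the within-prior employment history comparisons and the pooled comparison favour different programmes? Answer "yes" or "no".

Within each prior employment history level (recent employment 71.8% vs 96.3%; long-term unemployed 20.7% vs 40.9%), the classroom track has the higher rate every time. Pooled: 66.0% vs 47.2% — the apprenticeship track has the higher rate overall. The two comparisons disagree.

yes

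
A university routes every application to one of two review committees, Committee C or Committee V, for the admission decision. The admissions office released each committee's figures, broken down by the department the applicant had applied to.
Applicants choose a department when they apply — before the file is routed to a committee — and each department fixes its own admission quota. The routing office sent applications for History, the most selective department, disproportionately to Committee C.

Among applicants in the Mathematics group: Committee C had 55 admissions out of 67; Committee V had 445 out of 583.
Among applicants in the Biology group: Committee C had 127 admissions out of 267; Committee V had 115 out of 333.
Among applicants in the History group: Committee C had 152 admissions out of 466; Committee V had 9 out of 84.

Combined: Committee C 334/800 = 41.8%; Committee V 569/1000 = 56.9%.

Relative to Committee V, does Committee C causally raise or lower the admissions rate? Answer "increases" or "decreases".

Department satisfies the back-door criterion: it is not a descendant of the review committee, and it blocks the spurious path from review committee to outcome. Adjusting for it (i.e., using the within-department rates) gives the causal effect.
Within each level — Mathematics: 82.1% vs 76.3%; Biology: 47.6% vs 34.5%; History: 32.6% vs 10.7% — Committee C is higher every time.

increases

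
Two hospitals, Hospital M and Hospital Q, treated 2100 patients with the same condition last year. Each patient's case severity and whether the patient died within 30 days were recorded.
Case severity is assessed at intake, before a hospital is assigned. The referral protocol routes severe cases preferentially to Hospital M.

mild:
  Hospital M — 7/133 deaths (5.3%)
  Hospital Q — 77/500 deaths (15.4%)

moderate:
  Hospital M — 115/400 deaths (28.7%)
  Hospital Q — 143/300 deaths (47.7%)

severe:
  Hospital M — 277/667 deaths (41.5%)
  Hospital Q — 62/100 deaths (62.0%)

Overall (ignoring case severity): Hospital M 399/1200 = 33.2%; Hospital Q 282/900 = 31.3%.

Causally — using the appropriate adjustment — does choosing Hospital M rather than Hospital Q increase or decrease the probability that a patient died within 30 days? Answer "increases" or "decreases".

The imbalance in case severity arose from how patients were allocated, not from anything the hospital did; and case severity independently affects the outcome. The pooled gap is confounded — condition on case severity.
Within each level — mild: 5.3% vs 15.4%; moderate: 28.7% vs 47.7%; severe: 41.5% vs 62.0% — Hospital M is lower every time.

decreases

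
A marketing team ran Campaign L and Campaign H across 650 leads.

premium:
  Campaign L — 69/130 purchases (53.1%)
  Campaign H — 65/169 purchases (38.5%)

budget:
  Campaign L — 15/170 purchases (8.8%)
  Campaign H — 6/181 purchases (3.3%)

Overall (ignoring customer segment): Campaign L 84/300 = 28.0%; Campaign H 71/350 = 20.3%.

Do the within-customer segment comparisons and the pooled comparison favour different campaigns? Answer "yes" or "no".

Within each customer segment level (premium 53.1% vs 38.5%; budget 8.8% vs 3.3%), Campaign L has the higher rate every time. Pooled: 28.0% vs 20.3% — Campaign L has the higher rate overall. They agree.

no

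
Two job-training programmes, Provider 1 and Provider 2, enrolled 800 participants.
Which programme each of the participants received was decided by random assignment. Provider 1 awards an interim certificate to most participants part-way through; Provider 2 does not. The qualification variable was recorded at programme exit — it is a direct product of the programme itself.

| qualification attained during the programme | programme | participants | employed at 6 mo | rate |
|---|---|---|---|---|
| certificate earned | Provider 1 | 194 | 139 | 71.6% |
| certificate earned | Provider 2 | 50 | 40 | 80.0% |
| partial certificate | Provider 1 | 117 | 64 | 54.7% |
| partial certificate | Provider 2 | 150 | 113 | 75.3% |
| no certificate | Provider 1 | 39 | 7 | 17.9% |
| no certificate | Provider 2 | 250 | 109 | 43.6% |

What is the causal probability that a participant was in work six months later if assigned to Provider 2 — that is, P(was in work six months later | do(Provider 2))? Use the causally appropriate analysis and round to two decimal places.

Within every qualification attained during the programme level Provider 2 has the higher rate, yet pooled Provider 1 does — Simpson's reversal.
Because the programme influences qualification attained during the programme, qualification attained during the programme is a post-treatment mediator, not a confounder. Stratifying on it would bias the estimate; the causal effect is the crude pooled difference.
So P(outcome | do(Provider 2)) is just the pooled rate for Provider 2: 262/450 = 0.582.

0.58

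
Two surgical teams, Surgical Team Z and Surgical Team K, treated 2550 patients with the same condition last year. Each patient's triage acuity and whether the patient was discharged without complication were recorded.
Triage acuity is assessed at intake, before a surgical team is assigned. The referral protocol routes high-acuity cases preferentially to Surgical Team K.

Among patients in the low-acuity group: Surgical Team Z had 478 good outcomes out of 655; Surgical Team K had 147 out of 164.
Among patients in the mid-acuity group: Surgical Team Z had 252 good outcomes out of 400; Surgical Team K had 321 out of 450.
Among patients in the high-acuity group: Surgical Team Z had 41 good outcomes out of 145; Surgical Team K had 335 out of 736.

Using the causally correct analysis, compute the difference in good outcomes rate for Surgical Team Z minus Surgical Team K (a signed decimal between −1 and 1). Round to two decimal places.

Since triage acuity is a pre-existing factor (not a product of the surgical team) and it affects the outcome on its own, it is a confounder. The stratified rates, not the pooled rate, identify the causal effect.
Adjusting over the population distribution of triage acuity: 0.321·(0.730−0.896) + 0.333·(0.630−0.713) + 0.345·(0.283−0.455) = -0.141.

-0.14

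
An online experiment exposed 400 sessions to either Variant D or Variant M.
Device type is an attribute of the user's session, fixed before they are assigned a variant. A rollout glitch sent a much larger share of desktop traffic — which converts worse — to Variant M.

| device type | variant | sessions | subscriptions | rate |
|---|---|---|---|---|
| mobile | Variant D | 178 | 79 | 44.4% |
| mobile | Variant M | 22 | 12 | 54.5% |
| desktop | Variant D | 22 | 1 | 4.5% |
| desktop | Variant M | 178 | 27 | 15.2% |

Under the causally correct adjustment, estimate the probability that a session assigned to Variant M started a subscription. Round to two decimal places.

0.35

The imbalance in device type arose from how sessions were allocated, not from anything the variant did; and device type independently affects the outcome. The pooled gap is confounded — condition on device type.
Standardising Variant M to the population device type mix: 0.500·12/22 + 0.500·27/178 = 0.349.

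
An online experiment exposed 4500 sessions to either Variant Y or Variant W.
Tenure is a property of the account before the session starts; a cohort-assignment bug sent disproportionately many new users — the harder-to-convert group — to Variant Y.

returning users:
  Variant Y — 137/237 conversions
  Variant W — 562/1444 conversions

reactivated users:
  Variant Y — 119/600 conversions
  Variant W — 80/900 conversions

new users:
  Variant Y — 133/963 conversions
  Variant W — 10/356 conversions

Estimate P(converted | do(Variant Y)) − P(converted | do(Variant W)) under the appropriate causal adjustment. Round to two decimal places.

Within every user tenure level Variant Y has the higher rate, yet pooled Variant W does — Simpson's reversal.
Since user tenure is a pre-existing factor (not a product of the variant) and it affects the outcome on its own, it is a confounder. The stratified rates, not the pooled rate, identify the causal effect.
Adjusting over the population distribution of user tenure: 0.374·(0.578−0.389) + 0.333·(0.198−0.089) + 0.293·(0.138−0.028) = +0.139.

+0.14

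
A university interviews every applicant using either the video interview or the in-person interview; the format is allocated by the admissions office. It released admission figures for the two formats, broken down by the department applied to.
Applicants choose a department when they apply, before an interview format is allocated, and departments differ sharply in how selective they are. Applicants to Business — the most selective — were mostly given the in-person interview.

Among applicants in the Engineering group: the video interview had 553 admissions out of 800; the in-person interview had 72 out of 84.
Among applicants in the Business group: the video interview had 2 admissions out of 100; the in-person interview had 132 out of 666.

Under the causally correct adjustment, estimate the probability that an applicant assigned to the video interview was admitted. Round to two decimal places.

0.38

Within every department level the in-person interview has the higher rate, yet pooled the video interview does — Simpson's reversal.
Department differs across interview formats for reasons unrelated to any effect of the interview format itself, and it separately predicts the outcome — a classic confounder. We must compare within department levels.
Standardising the video interview to the population department mix: 0.536·553/800 + 0.464·2/100 = 0.380.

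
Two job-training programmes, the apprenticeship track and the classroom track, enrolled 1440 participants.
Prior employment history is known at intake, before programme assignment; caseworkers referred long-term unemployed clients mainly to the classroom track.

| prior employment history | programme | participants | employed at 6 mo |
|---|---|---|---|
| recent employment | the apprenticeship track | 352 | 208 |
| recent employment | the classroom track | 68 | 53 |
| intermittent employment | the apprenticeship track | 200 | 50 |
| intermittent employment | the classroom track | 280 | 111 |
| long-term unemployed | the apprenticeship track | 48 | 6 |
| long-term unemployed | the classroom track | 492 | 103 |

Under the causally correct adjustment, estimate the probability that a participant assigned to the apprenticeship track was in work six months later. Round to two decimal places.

0.30

the classroom track is higher inside every prior employment history stratum but the apprenticeship track is higher in aggregate. Whether to stratify depends on how prior employment history relates to the programme.
Prior employment history satisfies the back-door criterion: it is not a descendant of the programme, and it blocks the spurious path from programme to outcome. Adjusting for it (i.e., using the within-prior employment history rates) gives the causal effect.
Standardising the apprenticeship track to the population prior employment history mix: 0.292·208/352 + 0.333·50/200 + 0.375·6/48 = 0.303.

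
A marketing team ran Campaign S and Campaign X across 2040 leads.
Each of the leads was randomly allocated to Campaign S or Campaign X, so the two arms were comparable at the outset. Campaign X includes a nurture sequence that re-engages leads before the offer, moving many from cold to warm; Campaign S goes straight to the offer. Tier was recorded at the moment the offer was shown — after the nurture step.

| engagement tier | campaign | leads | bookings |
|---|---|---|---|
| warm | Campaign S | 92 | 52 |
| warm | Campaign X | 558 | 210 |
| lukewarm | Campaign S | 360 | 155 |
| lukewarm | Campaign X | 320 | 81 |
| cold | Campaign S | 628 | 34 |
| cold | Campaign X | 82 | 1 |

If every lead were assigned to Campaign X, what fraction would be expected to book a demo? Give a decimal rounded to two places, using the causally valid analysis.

Because the campaign influences engagement tier, engagement tier is a post-treatment mediator, not a confounder. Stratifying on it would bias the estimate; the causal effect is the crude pooled difference.
So P(outcome | do(Campaign X)) is just the pooled rate for Campaign X: 292/960 = 0.304.

0.30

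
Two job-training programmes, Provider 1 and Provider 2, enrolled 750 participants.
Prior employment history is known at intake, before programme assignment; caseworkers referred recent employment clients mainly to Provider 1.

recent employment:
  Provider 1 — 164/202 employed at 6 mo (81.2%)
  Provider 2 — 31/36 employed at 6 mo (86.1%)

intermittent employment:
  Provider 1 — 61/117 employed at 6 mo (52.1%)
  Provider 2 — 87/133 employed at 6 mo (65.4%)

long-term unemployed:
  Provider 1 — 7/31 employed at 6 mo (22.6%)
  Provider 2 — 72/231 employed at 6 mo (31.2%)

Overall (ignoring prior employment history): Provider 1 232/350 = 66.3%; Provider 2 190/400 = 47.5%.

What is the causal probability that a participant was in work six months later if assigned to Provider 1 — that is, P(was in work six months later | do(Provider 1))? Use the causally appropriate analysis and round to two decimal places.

0.51

The prior employment history-specific comparison favours Provider 2 throughout, but the pooled figures favour Provider 1. The question is whether to condition on prior employment history.
Nothing the programme does changes prior employment history; the imbalance is an allocation artefact. With prior employment history also predicting the outcome, the pooled figure is confounded, and the within-stratum comparison is the causal one.
Standardising Provider 1 to the population prior employment history mix: 0.317·164/202 + 0.333·61/117 + 0.349·7/31 = 0.510.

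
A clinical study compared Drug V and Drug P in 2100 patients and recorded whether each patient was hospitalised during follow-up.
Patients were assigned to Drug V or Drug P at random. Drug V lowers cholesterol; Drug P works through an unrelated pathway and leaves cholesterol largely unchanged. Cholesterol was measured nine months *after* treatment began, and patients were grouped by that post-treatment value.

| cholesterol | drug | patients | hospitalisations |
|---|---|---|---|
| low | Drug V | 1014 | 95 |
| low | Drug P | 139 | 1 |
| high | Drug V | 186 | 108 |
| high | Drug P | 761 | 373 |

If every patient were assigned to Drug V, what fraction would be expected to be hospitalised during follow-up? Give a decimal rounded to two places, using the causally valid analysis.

0.17

Because the drug influences cholesterol, cholesterol is a post-treatment mediator, not a confounder. Stratifying on it would bias the estimate; the causal effect is the crude pooled difference.
So P(outcome | do(Drug V)) is just the pooled rate for Drug V: 203/1200 = 0.169.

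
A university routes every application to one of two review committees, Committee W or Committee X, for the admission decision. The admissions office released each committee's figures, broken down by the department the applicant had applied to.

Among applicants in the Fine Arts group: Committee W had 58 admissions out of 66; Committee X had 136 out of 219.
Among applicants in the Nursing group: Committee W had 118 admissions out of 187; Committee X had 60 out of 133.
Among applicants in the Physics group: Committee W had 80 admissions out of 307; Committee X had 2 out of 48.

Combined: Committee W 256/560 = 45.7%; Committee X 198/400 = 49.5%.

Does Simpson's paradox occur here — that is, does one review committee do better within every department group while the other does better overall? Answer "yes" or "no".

Within each department level (Fine Arts 87.9% vs 62.1%; Nursing 63.1% vs 45.1%; Physics 26.1% vs 4.2%), Committee W has the higher rate every time. Pooled: 45.7% vs 49.5% — Committee X has the higher rate overall. The two comparisons disagree.

yes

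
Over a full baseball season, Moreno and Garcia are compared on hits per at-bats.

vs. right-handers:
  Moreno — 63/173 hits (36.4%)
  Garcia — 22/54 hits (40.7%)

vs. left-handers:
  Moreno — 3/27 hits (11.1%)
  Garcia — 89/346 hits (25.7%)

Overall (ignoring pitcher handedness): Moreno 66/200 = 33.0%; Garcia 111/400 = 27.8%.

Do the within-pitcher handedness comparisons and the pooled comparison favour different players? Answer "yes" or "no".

Within each pitcher handedness level (vs. right-handers 36.4% vs 40.7%; vs. left-handers 11.1% vs 25.7%), Garcia has the higher rate every time. Pooled: 33.0% vs 27.8% — Moreno has the higher rate overall. The two comparisons disagree.

yes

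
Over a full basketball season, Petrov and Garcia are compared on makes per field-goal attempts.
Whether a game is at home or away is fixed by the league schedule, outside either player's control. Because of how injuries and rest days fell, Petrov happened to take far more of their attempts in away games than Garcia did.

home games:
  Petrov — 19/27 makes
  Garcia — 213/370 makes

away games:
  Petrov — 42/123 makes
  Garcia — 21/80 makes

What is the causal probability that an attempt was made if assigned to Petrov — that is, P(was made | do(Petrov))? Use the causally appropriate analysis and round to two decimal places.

Game venue is set before the player has any effect — it is not caused by the player — and it independently drives the outcome. That makes it a confounder, so the causal comparison is within game venue levels.
Standardising Petrov to the population game venue mix: 0.662·19/27 + 0.338·42/123 = 0.581.

0.58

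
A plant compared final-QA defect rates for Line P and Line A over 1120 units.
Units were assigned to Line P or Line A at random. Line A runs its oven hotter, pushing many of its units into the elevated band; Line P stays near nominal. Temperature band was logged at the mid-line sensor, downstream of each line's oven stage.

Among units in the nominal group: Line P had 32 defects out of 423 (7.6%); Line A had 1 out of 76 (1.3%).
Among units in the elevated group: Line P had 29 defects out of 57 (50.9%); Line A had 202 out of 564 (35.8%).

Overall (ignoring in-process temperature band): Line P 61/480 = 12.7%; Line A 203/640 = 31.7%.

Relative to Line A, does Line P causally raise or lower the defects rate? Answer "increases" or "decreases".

decreases

Because the line influences in-process temperature band, in-process temperature band is a post-treatment mediator, not a confounder. Stratifying on it would bias the estimate; the causal effect is the crude pooled difference.
Pooled: Line P 12.7% vs Line A 31.7%; Line P is lower overall.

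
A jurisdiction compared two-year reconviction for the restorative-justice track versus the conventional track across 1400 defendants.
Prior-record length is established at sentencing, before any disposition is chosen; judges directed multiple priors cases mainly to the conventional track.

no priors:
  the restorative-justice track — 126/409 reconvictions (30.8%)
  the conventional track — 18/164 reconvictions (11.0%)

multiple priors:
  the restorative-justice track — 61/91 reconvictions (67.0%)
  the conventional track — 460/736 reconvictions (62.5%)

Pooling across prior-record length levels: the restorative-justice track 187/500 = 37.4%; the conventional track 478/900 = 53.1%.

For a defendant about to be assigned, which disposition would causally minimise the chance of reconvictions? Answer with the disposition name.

the conventional track

Since prior-record length is a pre-existing factor (not a product of the disposition) and it affects the outcome on its own, it is a confounder. The stratified rates, not the pooled rate, identify the causal effect.
Within each level — no priors: 30.8% vs 11.0%; multiple priors: 67.0% vs 62.5% — the conventional track is lower every time.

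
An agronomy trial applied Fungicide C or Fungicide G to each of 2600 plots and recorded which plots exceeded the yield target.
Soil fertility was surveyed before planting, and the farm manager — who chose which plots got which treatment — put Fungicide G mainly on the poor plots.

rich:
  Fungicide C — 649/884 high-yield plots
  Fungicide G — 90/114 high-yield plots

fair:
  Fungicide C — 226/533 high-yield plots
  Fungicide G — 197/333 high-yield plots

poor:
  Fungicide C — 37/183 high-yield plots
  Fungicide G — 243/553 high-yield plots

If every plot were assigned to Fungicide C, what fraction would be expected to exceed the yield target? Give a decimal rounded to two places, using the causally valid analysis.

0.48

Nothing the fungicide does changes soil fertility; the imbalance is an allocation artefact. With soil fertility also predicting the outcome, the pooled figure is confounded, and the within-stratum comparison is the causal one.
Standardising Fungicide C to the population soil fertility mix: 0.384·649/884 + 0.333·226/533 + 0.283·37/183 = 0.480.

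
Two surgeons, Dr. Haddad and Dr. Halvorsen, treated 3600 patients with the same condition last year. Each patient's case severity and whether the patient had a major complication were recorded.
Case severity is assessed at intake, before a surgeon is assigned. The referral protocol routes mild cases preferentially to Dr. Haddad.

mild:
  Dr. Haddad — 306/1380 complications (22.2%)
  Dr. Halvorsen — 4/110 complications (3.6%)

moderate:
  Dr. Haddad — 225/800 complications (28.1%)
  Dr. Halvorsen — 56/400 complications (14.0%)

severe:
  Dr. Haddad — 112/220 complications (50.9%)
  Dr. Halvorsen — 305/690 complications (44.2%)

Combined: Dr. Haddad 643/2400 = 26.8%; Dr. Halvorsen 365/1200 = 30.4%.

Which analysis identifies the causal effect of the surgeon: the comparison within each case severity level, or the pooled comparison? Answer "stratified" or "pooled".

stratified

Case severity is set before the surgeon has any effect — it is not caused by the surgeon — and it independently drives the outcome. That makes it a confounder, so the causal comparison is within case severity levels.
Within each level — mild: 22.2% vs 3.6%; moderate: 28.1% vs 14.0%; severe: 50.9% vs 44.2% — Dr. Halvorsen is lower every time.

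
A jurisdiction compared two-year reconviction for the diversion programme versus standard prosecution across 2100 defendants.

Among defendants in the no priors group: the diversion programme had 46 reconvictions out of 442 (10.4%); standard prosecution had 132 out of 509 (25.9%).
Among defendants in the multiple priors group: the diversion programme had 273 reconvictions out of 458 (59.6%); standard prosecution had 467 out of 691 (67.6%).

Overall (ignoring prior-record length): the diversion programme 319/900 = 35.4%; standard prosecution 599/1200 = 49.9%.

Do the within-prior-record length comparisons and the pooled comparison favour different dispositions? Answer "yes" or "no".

Within each prior-record length level (no priors 10.4% vs 25.9%; multiple priors 59.6% vs 67.6%), the diversion programme has the lower rate every time. Pooled: 35.4% vs 49.9% — the diversion programme has the lower rate overall. They agree.

no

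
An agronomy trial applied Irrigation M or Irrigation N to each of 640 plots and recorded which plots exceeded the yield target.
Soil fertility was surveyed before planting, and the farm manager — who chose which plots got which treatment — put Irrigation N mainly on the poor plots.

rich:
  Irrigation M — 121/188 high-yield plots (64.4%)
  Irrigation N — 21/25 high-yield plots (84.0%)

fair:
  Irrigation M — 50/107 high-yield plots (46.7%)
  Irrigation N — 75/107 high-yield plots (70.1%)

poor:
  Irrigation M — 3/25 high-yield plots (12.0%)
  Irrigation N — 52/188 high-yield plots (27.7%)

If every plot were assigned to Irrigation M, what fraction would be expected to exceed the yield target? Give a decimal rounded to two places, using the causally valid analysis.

0.41

The stratified and pooled comparisons disagree (Irrigation N wins within each soil fertility; Irrigation M wins overall), so the answer turns on the causal role of soil fertility.
Here soil fertility is a common cause — it drives both which irrigation a case falls under and the outcome. The crude comparison mixes populations; the stratum-specific rates are the causally relevant ones.
Standardising Irrigation M to the population soil fertility mix: 0.333·121/188 + 0.334·50/107 + 0.333·3/25 = 0.410.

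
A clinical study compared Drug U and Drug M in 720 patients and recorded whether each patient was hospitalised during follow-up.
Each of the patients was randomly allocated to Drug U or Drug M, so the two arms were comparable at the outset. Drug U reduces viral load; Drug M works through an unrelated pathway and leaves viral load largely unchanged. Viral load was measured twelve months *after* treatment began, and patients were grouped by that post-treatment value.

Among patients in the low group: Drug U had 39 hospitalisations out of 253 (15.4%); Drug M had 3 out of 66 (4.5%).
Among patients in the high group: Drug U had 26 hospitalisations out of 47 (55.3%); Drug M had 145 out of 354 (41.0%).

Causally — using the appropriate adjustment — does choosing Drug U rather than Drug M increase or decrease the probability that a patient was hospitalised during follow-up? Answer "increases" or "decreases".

Within every viral load level Drug M has the lower rate, yet pooled Drug U does — Simpson's reversal.
Because the drug influences viral load, viral load is a post-treatment mediator, not a confounder. Stratifying on it would bias the estimate; the causal effect is the crude pooled difference.
Pooled: Drug U 21.7% vs Drug M 35.2%; Drug U is lower overall.

decreases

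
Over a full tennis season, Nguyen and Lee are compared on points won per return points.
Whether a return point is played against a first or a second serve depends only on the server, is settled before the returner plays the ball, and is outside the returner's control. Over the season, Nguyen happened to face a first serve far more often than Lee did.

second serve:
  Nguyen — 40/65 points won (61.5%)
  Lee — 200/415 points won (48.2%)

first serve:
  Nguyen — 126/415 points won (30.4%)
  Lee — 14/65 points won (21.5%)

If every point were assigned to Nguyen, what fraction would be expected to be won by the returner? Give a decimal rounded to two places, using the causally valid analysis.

Here serve type is a common cause — it drives both which player a case falls under and the outcome. The crude comparison mixes populations; the stratum-specific rates are the causally relevant ones.
Standardising Nguyen to the population serve type mix: 0.500·40/65 + 0.500·126/415 = 0.459.

0.46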